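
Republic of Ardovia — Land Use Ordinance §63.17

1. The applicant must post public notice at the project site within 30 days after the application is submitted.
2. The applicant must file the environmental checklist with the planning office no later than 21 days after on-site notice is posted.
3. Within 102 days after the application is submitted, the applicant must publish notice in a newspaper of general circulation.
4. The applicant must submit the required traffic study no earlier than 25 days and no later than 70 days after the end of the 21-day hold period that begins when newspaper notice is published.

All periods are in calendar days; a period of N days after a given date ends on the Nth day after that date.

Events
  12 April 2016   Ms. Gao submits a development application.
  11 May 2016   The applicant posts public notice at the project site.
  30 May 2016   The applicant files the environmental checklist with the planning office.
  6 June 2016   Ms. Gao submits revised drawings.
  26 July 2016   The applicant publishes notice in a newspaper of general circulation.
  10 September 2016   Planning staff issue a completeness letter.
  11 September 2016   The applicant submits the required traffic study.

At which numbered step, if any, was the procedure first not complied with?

Step 3

Step 1 — counting 30 days from 12 April 2016 (when the application is submitted) gives a deadline of 12 May 2016; completed 11 May 2016, before the deadline.
Step 2 — counting 21 days from 11 May 2016 (when on-site notice is posted) gives a deadline of 1 June 2016; completed 30 May 2016, before the deadline.
Step 3 — counting 102 days from 12 April 2016 (when the application is submitted) gives a deadline of 23 July 2016; done 26 July 2016 — 3 days late.
No need to go further; step 3 was not satisfied.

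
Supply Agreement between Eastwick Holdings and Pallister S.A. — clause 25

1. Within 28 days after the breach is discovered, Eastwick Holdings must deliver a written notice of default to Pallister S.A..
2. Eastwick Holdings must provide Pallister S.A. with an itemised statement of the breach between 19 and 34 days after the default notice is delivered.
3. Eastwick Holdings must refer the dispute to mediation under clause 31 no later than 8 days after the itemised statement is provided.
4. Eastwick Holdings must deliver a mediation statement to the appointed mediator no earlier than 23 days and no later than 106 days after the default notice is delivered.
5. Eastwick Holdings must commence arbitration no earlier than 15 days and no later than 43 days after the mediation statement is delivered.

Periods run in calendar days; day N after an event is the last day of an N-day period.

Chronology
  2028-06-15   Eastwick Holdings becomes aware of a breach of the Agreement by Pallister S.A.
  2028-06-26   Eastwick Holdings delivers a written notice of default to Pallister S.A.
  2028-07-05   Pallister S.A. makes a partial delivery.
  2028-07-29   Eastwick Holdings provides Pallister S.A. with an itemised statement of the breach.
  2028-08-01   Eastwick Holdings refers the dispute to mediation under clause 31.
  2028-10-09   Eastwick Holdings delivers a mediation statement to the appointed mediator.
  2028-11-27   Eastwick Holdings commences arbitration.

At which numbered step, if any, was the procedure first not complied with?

Step 5

(1) due by 2028-06-15 + 28 days = 2028-07-13; 2028-06-26 is within that limit.
(2) the permitted window runs from 2028-06-26 + 19 = 2028-07-15 to 2028-06-26 + 34 = 2028-07-30; 2028-07-29 falls inside that range.
(3) due by 2028-07-29 + 8 days = 2028-08-06; completed 2028-08-01, before the deadline.
(4) the permitted window runs from 2028-06-26 + 23 = 2028-07-19 to 2028-06-26 + 106 = 2028-10-10; done 2028-10-09, which is between those dates.
(5) the permitted window runs from 2028-10-09 + 15 = 2028-10-24 to 2028-10-09 + 43 = 2028-11-21; 2028-11-27 is 6 days past the end of the window.
No need to go further; step 5 was not satisfied.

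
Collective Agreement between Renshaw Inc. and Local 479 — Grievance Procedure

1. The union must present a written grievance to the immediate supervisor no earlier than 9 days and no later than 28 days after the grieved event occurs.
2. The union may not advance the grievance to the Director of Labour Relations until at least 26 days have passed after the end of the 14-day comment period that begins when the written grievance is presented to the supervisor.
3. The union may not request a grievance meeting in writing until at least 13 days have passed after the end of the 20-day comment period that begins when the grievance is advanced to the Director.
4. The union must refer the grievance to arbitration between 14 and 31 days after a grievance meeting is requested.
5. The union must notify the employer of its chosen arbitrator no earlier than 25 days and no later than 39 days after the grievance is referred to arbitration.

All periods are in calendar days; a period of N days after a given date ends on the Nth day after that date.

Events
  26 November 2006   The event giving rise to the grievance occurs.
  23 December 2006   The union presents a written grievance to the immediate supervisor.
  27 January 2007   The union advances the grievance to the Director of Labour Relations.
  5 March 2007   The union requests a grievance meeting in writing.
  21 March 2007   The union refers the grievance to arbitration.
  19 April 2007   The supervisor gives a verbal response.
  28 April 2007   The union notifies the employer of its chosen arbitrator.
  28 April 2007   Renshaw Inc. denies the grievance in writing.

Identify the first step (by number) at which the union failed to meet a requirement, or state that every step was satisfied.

(1) the permitted window runs from 26 November 2006 + 9 = 5 December 2006 to 26 November 2006 + 28 = 24 December 2006; done 23 December 2006 — within the window.
(2) permitted from 6 January 2007 + 26 days = 1 February 2007 onward; acted on 27 January 2007, 5 days prematurely.

Step 2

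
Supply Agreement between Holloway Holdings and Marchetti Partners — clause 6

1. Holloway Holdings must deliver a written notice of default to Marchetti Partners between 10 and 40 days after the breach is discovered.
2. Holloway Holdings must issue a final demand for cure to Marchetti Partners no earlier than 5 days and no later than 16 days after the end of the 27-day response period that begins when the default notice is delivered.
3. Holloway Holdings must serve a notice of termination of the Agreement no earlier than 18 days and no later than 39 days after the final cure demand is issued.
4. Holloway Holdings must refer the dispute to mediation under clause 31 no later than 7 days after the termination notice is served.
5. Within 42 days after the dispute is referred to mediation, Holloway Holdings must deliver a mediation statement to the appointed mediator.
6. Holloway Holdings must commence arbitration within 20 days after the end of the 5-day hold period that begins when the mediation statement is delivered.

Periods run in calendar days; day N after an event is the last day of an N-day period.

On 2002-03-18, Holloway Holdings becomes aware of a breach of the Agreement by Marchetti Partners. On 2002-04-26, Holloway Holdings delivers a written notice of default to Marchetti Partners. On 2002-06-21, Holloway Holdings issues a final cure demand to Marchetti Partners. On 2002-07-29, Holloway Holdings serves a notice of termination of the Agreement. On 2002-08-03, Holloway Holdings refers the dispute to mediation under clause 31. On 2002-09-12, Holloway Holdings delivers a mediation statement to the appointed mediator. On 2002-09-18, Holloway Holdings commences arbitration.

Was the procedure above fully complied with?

No

Step 1 — 10 and 40 days from 2002-03-18 (when the breach is discovered) are 2002-03-28 and 2002-04-27 respectively; done 2002-04-26 — within the window.
Step 2 — 5 and 16 days from 2002-05-23 (end of the 27-day response period, which began when the default notice is delivered on 2002-04-26) are 2002-05-28 and 2002-06-08 respectively; 2002-06-21 is 13 days past the end of the window.
No need to go further; step 2 was not satisfied.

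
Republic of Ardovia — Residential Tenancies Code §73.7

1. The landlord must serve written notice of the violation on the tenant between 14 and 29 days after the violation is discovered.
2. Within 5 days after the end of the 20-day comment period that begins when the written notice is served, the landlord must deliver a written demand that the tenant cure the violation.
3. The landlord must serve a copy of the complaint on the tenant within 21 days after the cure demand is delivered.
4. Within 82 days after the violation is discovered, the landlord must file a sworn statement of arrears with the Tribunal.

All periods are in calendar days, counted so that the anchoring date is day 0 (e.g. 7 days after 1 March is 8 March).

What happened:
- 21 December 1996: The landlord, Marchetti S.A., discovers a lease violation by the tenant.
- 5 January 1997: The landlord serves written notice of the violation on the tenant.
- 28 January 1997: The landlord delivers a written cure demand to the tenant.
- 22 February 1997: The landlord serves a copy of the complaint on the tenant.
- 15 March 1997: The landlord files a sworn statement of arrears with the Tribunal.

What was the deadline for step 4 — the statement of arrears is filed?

Step 4 runs from 21 December 1996, when the violation is discovered. 82 days after 21 December 1996 is 13 March 1997.

13 March 1997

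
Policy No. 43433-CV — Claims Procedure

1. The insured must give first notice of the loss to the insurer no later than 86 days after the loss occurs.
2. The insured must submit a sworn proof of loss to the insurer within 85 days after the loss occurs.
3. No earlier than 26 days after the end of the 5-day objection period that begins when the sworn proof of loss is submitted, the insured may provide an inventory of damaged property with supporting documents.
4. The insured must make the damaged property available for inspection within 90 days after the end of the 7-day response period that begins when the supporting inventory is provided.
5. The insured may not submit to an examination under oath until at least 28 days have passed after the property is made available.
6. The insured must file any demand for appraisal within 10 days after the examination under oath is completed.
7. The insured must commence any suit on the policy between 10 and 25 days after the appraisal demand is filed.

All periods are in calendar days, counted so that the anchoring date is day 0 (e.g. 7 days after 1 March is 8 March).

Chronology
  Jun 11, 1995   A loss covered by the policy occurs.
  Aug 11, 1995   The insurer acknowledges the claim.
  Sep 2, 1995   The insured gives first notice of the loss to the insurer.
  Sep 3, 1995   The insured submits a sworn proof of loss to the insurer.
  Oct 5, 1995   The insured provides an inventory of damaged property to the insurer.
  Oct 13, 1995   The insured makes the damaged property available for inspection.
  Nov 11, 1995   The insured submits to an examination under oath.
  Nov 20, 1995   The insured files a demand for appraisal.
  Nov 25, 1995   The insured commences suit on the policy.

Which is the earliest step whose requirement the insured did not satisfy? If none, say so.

Step 7

Step 1: 86 days after Jun 11, 1995 (when the loss occurs) is Sep 5, 1995; completed Sep 2, 1995, before the deadline.
Step 2: 85 days after Jun 11, 1995 (when the loss occurs) is Sep 4, 1995; Sep 3, 1995 is within that limit.
Step 3: the earliest permitted date is 26 days after Sep 8, 1995 (end of the 5-day objection period, which began when the sworn proof of loss is submitted on Sep 3, 1995), i.e. Oct 4, 1995; done Oct 5, 1995 — permitted.
Step 4: 90 days after Oct 12, 1995 (end of the 7-day response period, which began when the supporting inventory is provided on Oct 5, 1995) is Jan 10, 1996; Oct 13, 1995 is within that limit.
Step 5: the earliest permitted date is 28 days after Oct 13, 1995 (when the property is made available), i.e. Nov 10, 1995; Nov 11, 1995 is on or after that date.
Step 6: 10 days after Nov 11, 1995 (when the examination under oath is completed) is Nov 21, 1995; completed Nov 20, 1995, before the deadline.
Step 7: the window is 10–25 days after Nov 20, 1995 (when the appraisal demand is filed), so Nov 30, 1995 through Dec 15, 1995; done Nov 25, 1995 — 5 days before the window opened.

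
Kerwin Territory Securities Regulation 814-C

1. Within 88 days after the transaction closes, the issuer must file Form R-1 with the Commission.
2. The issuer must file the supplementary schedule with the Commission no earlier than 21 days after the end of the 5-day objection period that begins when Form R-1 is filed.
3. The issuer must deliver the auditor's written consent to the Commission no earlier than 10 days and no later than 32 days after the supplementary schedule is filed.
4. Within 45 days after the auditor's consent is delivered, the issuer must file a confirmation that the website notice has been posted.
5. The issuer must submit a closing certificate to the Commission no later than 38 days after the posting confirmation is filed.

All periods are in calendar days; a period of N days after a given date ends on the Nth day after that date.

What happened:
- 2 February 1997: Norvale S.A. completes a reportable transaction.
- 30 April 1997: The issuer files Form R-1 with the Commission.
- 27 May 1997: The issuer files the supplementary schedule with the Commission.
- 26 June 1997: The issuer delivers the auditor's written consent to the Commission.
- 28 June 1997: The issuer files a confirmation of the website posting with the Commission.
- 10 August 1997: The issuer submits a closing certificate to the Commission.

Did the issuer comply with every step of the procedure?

No

Step 1 — counting 88 days from 2 February 1997 (when the transaction closes) gives a deadline of 1 May 1997; completed 30 April 1997, before the deadline.
Step 2 — must wait 21 days from 5 May 1997 (end of the 5-day objection period, which began when Form R-1 is filed on 30 April 1997), so not before 26 May 1997; 27 May 1997 is on or after that date.
Step 3 — 10 and 32 days from 27 May 1997 (when the supplementary schedule is filed) are 6 June 1997 and 28 June 1997 respectively; done 26 June 1997, which is between those dates.
Step 4 — counting 45 days from 26 June 1997 (when the auditor's consent is delivered) gives a deadline of 10 August 1997; done 28 June 1997 — timely.
Step 5 — counting 38 days from 28 June 1997 (when the posting confirmation is filed) gives a deadline of 5 August 1997; done 10 August 1997 — 5 days late.
The analysis stops there.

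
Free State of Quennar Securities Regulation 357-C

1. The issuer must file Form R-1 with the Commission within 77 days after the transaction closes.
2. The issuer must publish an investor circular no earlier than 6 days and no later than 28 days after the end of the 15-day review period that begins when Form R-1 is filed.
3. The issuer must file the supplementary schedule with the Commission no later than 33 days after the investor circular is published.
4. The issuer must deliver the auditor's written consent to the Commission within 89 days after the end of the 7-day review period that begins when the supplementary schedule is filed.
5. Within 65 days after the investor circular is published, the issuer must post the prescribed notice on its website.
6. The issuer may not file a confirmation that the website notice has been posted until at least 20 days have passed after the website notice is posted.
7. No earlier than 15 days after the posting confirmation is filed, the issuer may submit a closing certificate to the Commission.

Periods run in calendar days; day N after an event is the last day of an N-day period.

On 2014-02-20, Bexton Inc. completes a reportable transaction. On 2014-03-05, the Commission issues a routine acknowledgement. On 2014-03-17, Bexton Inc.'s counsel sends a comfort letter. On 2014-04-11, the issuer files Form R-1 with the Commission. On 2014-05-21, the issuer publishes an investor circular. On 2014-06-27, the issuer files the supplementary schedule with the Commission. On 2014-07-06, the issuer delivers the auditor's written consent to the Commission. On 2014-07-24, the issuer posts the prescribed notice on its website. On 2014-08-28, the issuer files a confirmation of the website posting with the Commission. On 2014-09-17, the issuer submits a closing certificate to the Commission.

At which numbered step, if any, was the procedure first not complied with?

Step 1 — counting 77 days from 2014-02-20 (when the transaction closes) gives a deadline of 2014-05-08; done 2014-04-11 — timely.
Step 2 — 6 and 28 days from 2014-04-26 (end of the 15-day review period, which began when Form R-1 is filed on 2014-04-11) are 2014-05-02 and 2014-05-24 respectively; 2014-05-21 falls inside that range.
Step 3 — counting 33 days from 2014-05-21 (when the investor circular is published) gives a deadline of 2014-06-23; not done until 2014-06-27, 4 days after the deadline.

Step 3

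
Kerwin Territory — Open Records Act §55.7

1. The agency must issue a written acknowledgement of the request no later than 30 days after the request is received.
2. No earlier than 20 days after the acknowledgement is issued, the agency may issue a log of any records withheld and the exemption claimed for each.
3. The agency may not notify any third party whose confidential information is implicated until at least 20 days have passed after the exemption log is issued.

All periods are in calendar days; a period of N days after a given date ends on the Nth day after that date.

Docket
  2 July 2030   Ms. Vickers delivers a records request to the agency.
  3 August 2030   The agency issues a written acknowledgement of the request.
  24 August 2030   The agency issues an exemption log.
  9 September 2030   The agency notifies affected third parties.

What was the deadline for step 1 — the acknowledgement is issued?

Step 1 runs from 2 July 2030, when the request is received. 30 days after 2 July 2030 is 1 August 2030.

1 August 2030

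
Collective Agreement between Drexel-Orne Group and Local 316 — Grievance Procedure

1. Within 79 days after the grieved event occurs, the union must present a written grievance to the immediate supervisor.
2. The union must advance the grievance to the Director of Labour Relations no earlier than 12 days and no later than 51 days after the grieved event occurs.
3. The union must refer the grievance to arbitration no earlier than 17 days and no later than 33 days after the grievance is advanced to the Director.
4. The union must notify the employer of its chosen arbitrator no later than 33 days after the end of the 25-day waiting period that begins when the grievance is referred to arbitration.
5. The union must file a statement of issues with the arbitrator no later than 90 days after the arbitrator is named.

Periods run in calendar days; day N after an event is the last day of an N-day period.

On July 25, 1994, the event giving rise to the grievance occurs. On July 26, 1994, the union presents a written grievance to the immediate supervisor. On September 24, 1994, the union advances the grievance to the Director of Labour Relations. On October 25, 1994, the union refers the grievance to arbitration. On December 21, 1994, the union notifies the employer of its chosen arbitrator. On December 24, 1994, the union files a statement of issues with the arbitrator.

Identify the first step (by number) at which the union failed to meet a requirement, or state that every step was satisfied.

Step 2

Step 1: 79 days after July 25, 1994 (when the grieved event occurs) is October 12, 1994; July 26, 1994 is within that limit.
Step 2: the window is 12–51 days after July 25, 1994 (when the grieved event occurs), so August 6, 1994 through September 14, 1994; September 24, 1994 is 10 days past the end of the window.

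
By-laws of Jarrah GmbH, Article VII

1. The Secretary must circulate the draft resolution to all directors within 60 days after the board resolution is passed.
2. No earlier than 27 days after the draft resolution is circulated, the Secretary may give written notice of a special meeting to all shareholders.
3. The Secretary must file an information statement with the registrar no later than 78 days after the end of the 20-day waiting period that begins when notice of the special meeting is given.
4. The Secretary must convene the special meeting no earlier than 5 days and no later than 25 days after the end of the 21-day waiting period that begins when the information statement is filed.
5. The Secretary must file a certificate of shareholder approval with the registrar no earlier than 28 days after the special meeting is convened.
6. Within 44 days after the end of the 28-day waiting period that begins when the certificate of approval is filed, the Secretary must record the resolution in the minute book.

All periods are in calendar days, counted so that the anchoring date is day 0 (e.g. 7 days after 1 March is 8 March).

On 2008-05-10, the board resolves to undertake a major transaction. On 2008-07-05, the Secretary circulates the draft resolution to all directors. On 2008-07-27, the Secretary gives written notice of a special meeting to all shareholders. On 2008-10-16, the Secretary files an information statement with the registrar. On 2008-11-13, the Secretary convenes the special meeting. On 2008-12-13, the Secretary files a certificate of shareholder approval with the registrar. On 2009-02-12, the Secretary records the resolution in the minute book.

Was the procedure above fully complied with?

No

(1) due by 2008-05-10 + 60 days = 2008-07-09; 2008-07-05 is within that limit.
(2) permitted from 2008-07-05 + 27 days = 2008-08-01 onward; done 2008-07-27 — 5 days too early.
The analysis stops there.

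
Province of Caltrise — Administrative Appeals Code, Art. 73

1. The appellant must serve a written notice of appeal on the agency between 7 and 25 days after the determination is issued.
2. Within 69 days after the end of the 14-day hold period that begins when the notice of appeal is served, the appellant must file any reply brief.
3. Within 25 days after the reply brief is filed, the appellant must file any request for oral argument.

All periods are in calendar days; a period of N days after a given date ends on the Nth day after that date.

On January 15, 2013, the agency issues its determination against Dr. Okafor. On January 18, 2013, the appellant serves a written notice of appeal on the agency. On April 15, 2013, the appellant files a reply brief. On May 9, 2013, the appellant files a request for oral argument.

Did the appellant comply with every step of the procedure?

No

(1) the permitted window runs from January 15, 2013 + 7 = January 22, 2013 to January 15, 2013 + 25 = February 9, 2013; done January 18, 2013 — 4 days before the window opened.
Later steps need not be reached.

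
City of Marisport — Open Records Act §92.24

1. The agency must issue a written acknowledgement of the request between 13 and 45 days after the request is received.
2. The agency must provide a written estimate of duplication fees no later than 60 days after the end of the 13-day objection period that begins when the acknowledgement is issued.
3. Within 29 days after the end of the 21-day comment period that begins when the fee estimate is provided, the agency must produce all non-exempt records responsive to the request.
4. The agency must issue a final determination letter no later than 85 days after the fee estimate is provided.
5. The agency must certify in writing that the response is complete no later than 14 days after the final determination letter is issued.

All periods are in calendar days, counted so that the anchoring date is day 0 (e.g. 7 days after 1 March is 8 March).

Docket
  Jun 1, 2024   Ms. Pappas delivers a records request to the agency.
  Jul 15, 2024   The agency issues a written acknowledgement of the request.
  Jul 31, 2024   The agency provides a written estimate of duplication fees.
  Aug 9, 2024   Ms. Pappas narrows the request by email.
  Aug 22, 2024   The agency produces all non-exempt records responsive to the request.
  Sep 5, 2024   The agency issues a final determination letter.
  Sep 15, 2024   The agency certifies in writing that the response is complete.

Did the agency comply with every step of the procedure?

Step 1 — 13 and 45 days from Jun 1, 2024 (when the request is received) are Jun 14, 2024 and Jul 16, 2024 respectively; Jul 15, 2024 falls inside that range.
Step 2 — counting 60 days from Jul 28, 2024 (end of the 13-day objection period, which began when the acknowledgement is issued on Jul 15, 2024) gives a deadline of Sep 26, 2024; done Jul 31, 2024 — timely.
Step 3 — counting 29 days from Aug 21, 2024 (end of the 21-day comment period, which began when the fee estimate is provided on Jul 31, 2024) gives a deadline of Sep 19, 2024; completed Aug 22, 2024, before the deadline.
Step 4 — counting 85 days from Jul 31, 2024 (when the fee estimate is provided) gives a deadline of Oct 24, 2024; Sep 5, 2024 is within that limit.
Step 5 — counting 14 days from Sep 5, 2024 (when the final determination letter is issued) gives a deadline of Sep 19, 2024; done Sep 15, 2024 — timely.

Yes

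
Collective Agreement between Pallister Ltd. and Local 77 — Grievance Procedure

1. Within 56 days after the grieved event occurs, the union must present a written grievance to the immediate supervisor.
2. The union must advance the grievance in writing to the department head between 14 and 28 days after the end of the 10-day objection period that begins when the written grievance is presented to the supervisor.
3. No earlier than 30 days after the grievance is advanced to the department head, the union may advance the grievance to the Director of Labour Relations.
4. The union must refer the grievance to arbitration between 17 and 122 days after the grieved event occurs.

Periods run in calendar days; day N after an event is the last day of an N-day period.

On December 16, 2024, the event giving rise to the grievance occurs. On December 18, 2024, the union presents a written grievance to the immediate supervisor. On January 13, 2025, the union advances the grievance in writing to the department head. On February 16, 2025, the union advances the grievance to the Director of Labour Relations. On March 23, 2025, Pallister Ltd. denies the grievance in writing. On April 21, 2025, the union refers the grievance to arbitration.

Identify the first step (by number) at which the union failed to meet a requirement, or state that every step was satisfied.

Step 1 — counting 56 days from December 16, 2024 (when the grieved event occurs) gives a deadline of February 10, 2025; December 18, 2024 is within that limit.
Step 2 — 14 and 28 days from December 28, 2024 (end of the 10-day objection period, which began when the written grievance is presented to the supervisor on December 18, 2024) are January 11, 2025 and January 25, 2025 respectively; done January 13, 2025 — within the window.
Step 3 — must wait 30 days from January 13, 2025 (when the grievance is advanced to the department head), so not before February 12, 2025; done February 16, 2025, after the minimum wait.
Step 4 — 17 and 122 days from December 16, 2024 (when the grieved event occurs) are January 2, 2025 and April 17, 2025 respectively; done April 21, 2025 — 4 days after the window closed.
That is the first point of non-compliance.

Step 4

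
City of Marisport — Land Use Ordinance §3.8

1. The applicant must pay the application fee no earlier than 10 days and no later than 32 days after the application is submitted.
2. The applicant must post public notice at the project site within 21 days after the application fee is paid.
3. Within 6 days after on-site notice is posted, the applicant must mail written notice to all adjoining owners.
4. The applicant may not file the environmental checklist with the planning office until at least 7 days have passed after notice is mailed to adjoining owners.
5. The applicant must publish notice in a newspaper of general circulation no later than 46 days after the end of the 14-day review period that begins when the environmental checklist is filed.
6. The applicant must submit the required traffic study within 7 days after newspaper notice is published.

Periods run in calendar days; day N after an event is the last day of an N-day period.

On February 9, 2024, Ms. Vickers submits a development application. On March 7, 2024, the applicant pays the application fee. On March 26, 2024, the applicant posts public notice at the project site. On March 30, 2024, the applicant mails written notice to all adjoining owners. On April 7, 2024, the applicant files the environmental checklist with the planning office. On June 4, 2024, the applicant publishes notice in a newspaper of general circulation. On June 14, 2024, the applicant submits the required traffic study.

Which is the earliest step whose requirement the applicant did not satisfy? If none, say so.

Step 6

Step 1: the window is 10–32 days after February 9, 2024 (when the application is submitted), so February 19, 2024 through March 12, 2024; March 7, 2024 falls inside that range.
Step 2: 21 days after March 7, 2024 (when the application fee is paid) is March 28, 2024; completed March 26, 2024, before the deadline.
Step 3: 6 days after March 26, 2024 (when on-site notice is posted) is April 1, 2024; completed March 30, 2024, before the deadline.
Step 4: the earliest permitted date is 7 days after March 30, 2024 (when notice is mailed to adjoining owners), i.e. April 6, 2024; done April 7, 2024 — permitted.
Step 5: 46 days after April 21, 2024 (end of the 14-day review period, which began when the environmental checklist is filed on April 7, 2024) is June 6, 2024; June 4, 2024 is within that limit.
Step 6: 7 days after June 4, 2024 (when newspaper notice is published) is June 11, 2024; done June 14, 2024 — 3 days late.
The procedure was therefore not followed at step 6.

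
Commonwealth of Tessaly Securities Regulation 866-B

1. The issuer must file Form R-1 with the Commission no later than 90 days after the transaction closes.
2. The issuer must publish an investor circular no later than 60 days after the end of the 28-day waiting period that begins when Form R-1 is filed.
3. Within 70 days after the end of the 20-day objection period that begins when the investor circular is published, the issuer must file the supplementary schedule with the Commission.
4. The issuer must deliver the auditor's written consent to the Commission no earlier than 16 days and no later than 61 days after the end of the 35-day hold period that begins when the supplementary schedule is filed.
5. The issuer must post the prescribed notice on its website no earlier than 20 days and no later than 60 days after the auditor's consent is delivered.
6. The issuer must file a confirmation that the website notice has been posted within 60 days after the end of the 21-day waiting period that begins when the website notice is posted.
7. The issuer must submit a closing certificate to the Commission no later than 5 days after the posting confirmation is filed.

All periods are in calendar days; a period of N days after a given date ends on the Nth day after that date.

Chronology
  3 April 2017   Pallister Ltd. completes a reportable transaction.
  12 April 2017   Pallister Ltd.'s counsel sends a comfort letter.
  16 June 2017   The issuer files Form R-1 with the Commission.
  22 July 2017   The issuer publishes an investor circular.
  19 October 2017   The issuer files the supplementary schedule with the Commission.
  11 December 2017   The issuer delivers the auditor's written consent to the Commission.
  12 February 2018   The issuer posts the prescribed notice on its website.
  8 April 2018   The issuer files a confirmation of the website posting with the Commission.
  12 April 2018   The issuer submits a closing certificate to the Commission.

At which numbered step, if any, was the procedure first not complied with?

Step 5

(1) due by 3 April 2017 + 90 days = 2 July 2017; completed 16 June 2017, before the deadline.
(2) due by 14 July 2017 + 60 days = 12 September 2017; done 22 July 2017 — timely.
(3) due by 11 August 2017 + 70 days = 20 October 2017; completed 19 October 2017, before the deadline.
(4) the permitted window runs from 23 November 2017 + 16 = 9 December 2017 to 23 November 2017 + 61 = 23 January 2018; 11 December 2017 falls inside that range.
(5) the permitted window runs from 11 December 2017 + 20 = 31 December 2017 to 11 December 2017 + 60 = 9 February 2018; 12 February 2018 is 3 days past the end of the window.
The analysis stops there.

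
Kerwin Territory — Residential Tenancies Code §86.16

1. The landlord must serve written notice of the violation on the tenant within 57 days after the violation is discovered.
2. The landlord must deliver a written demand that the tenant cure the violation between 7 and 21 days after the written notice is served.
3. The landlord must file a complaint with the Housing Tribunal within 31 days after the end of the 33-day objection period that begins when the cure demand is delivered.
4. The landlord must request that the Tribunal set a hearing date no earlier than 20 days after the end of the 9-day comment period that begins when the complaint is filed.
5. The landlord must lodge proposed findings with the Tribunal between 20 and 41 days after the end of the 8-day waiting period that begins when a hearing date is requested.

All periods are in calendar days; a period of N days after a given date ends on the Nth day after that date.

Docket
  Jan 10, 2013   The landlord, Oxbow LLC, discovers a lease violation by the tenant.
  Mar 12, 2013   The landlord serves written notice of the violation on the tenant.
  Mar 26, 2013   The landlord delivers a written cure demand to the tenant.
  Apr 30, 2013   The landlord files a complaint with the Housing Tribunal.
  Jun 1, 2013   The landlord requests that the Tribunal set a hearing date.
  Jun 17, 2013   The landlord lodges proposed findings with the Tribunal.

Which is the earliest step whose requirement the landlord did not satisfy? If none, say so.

Step 1: 57 days after Jan 10, 2013 (when the violation is discovered) is Mar 8, 2013; done Mar 12, 2013 — 4 days late.
Later steps need not be reached.

Step 1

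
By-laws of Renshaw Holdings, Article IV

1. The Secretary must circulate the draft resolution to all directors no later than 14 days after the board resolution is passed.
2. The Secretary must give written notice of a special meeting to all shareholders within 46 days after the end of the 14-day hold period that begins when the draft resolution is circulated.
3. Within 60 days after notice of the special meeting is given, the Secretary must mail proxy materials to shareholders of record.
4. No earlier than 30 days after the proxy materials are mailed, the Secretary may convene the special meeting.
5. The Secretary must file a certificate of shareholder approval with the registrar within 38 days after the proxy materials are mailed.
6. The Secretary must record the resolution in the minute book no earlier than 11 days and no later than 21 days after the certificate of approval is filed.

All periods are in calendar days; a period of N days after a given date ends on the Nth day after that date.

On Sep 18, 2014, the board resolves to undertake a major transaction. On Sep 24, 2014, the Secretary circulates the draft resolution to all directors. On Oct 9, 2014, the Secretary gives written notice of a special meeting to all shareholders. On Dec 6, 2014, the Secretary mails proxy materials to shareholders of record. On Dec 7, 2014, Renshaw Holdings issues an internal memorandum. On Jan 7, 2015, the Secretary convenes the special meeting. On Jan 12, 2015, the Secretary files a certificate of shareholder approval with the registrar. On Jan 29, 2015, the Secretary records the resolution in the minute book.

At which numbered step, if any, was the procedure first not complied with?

None — every step was satisfied

Step 1 — counting 14 days from Sep 18, 2014 (when the board resolution is passed) gives a deadline of Oct 2, 2014; Sep 24, 2014 is within that limit.
Step 2 — counting 46 days from Oct 8, 2014 (end of the 14-day hold period, which began when the draft resolution is circulated on Sep 24, 2014) gives a deadline of Nov 23, 2014; Oct 9, 2014 is within that limit.
Step 3 — counting 60 days from Oct 9, 2014 (when notice of the special meeting is given) gives a deadline of Dec 8, 2014; done Dec 6, 2014 — timely.
Step 4 — must wait 30 days from Dec 6, 2014 (when the proxy materials are mailed), so not before Jan 5, 2015; Jan 7, 2015 is on or after that date.
Step 5 — counting 38 days from Dec 6, 2014 (when the proxy materials are mailed) gives a deadline of Jan 13, 2015; completed Jan 12, 2015, before the deadline.
Step 6 — 11 and 21 days from Jan 12, 2015 (when the certificate of approval is filed) are Jan 23, 2015 and Feb 2, 2015 respectively; Jan 29, 2015 falls inside that range.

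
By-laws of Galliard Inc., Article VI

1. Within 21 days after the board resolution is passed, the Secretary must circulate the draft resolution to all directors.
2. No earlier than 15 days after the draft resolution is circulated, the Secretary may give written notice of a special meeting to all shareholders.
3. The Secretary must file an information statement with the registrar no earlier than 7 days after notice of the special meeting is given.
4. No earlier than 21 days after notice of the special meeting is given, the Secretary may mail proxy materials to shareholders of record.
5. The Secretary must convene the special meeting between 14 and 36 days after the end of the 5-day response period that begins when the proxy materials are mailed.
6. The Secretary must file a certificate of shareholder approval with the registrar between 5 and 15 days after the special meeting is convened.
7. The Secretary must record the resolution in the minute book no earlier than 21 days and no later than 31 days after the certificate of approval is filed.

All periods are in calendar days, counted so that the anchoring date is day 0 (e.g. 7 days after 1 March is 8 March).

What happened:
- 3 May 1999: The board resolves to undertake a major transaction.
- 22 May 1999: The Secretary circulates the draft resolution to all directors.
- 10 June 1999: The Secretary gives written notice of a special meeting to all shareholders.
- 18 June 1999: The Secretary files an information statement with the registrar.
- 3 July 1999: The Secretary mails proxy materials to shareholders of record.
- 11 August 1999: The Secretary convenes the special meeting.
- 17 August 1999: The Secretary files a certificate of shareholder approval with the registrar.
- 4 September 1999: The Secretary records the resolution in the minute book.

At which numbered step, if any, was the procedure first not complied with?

Step 1 — counting 21 days from 3 May 1999 (when the board resolution is passed) gives a deadline of 24 May 1999; done 22 May 1999 — timely.
Step 2 — must wait 15 days from 22 May 1999 (when the draft resolution is circulated), so not before 6 June 1999; done 10 June 1999 — permitted.
Step 3 — must wait 7 days from 10 June 1999 (when notice of the special meeting is given), so not before 17 June 1999; done 18 June 1999, after the minimum wait.
Step 4 — must wait 21 days from 10 June 1999 (when notice of the special meeting is given), so not before 1 July 1999; done 3 July 1999, after the minimum wait.
Step 5 — 14 and 36 days from 8 July 1999 (end of the 5-day response period, which began when the proxy materials are mailed on 3 July 1999) are 22 July 1999 and 13 August 1999 respectively; done 11 August 1999 — within the window.
Step 6 — 5 and 15 days from 11 August 1999 (when the special meeting is convened) are 16 August 1999 and 26 August 1999 respectively; done 17 August 1999, which is between those dates.
Step 7 — 21 and 31 days from 17 August 1999 (when the certificate of approval is filed) are 7 September 1999 and 17 September 1999 respectively; done 4 September 1999 — 3 days before the window opened.

Step 7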